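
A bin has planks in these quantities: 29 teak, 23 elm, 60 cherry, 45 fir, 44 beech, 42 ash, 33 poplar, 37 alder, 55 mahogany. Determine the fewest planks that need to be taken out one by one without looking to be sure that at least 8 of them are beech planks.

In the worst case for collecting beech planks, every non-beech plank comes out first.
There are 29 + 23 + 60 + 45 + 42 + 33 + 37 + 55 = 324 non-beech planks altogether.
After those, each further plank must be beech, so 324 + 8 = 332 draws guarantee 8 beech planks.

332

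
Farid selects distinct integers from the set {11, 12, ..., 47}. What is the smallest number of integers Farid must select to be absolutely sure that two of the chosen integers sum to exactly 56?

A set avoiding the sum 56 can contain at most one of each pair {x, 56−x}, plus the 3 elements whose complement lies outside the range or equal to its own complement.
The integers 28, …, 47 (20 of them) are such a set: any two sum to at least 28+29 = 57 > 56.
Pigeonhole: any 21st integer completes one of the 17 pairs, so 21 choices force a sum of 56.

21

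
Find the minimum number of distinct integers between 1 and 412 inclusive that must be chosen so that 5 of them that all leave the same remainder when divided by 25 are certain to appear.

The 25 residue classes mod 25 are the pigeonholes.
With 100 integers one could put 4 in each residue class and have no class reach 5.
The 101st integer pushes some class to 5, so 25·4 + 1 = 101.

101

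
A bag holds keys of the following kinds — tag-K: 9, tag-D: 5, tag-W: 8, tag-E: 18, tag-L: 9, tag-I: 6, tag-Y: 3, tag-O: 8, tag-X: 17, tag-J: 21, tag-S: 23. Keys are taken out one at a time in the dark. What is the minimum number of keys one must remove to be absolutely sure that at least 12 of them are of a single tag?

An adversary could hand out at most 11 keys per tag (7 tags run out sooner): 9 + 5 + 8 + 11 + 9 + 6 + 3 + 8 + 11 + 11 + 11 = 92 keys and still no tag has 12.
One more key lands in a tag already at 11, so 93 draws are enough and 92 are not.

93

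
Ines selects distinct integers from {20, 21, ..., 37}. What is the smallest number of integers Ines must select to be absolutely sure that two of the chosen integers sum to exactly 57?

10

Two chosen integers sum to 57 exactly when both halves of some pair {x, 57−x} with 20 ≤ x ≤ 57−x ≤ 37 are chosen — 9 such pairs.
Every element belongs to one of those pairs, so the worst case picks one from each: 9 integers.
By pigeonhole, the 10th integer has to be the second member of some pair, so 9 + 1 = 10.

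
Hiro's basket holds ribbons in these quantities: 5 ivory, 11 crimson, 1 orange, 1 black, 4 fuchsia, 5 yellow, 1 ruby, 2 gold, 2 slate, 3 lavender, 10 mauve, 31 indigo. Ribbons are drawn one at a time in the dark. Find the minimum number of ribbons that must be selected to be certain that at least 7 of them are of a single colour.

43

The 12 colours are the holes; the ribbons drawn are the pigeons.
To avoid 7 of any one colour, the worst case takes at most 6 of each colour, or every ribbon of a colour that has fewer than 6.
That gives 5 + 6 + 1 + 1 + 4 + 5 + 1 + 2 + 2 + 3 + 6 + 6 = 42 ribbons with no colour reaching 7.
The next ribbon forces some colour to 7, so 42 + 1 = 43.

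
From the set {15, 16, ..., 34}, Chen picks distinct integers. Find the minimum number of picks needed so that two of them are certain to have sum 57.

Two chosen integers sum to 57 exactly when both halves of some pair {x, 57−x} with 23 ≤ x ≤ 57−x ≤ 34 are chosen — 6 such pairs.
The remaining 8 elements (those with no distinct partner in range) can never complete a 57-sum, so the worst case takes all of them and one from each pair: 8 + 6 = 14.
The 15th integer has to be the second member of some pair, so 14 + 1 = 15.

15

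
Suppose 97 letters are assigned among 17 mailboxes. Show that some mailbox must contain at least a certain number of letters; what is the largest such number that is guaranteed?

6

Pigeonhole: the 17 mailboxes are the holes and the 97 letters are the pigeons.
If every mailbox held at most 5 letters, the total would be at most 17 × 5 = 85, which is less than 97.
So some mailbox holds at least ⌈97/17⌉ = 6 letters.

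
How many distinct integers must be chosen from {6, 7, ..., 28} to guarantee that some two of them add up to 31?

14

A set avoiding the sum 31 can contain at most one of each pair {x, 31−x}, plus the 3 elements whose complement lies outside the range.
The integers 16, …, 28 (13 of them) are such a set: any two sum to at least 16+17 = 33 > 31.
Any 14th integer completes one of the 10 pairs, so 14 choices force a sum of 31.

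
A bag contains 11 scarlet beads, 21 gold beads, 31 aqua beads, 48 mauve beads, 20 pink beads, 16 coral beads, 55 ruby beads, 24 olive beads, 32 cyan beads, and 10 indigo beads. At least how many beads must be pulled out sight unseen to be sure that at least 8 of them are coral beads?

260

In the worst case for collecting coral beads, every non-coral bead comes out first.
There are 11 + 21 + 31 + 48 + 20 + 55 + 24 + 32 + 10 = 252 non-coral beads altogether.
After those, each further bead must be coral, so 252 + 8 = 260 draws guarantee 8 coral beads.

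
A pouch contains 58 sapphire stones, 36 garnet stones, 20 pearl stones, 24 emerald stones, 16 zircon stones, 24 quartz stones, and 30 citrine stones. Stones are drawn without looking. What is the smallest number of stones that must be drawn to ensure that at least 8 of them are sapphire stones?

In the worst case for collecting sapphire stones, every non-sapphire stone comes out first.
There are 36 + 20 + 24 + 16 + 24 + 30 = 150 non-sapphire stones altogether.
After those, each further stone must be sapphire, so 150 + 8 = 158 draws guarantee 8 sapphire stones.

158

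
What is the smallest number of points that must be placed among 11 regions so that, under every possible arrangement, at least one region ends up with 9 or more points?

89

With 88 points one could put exactly 8 in each of the 11 regions, and no region would reach 9.
By pigeonhole, one more point must land in a region that already has 8, giving it 9.
So 11 × 8 + 1 = 89 points are required.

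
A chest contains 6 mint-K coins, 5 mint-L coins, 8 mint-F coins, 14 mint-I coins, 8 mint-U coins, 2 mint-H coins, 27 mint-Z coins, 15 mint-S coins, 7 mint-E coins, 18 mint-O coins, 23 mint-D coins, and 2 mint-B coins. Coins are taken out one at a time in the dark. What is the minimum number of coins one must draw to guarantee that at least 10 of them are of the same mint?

84

An adversary could hand out at most 9 coins per mint (7 mints run out sooner): 6 + 5 + 8 + 9 + 8 + 2 + 9 + 9 + 7 + 9 + 9 + 2 = 83 coins and still no mint has 10.
By pigeonhole, one more coin lands in a mint already at 9, so 84 draws are enough and 83 are not.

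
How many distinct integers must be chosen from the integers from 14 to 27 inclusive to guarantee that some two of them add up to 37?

10

A set avoiding the sum 37 can contain at most one of each pair {x, 37−x}, plus the 4 elements whose complement lies outside the range.
The integers 19, …, 27 (9 of them) are such a set: any two sum to at least 19+20 = 39 > 37.
By pigeonhole, any 10th integer completes one of the 5 pairs, so 10 choices force a sum of 37.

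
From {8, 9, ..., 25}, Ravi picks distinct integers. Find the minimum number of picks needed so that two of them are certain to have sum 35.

Group the elements by complementary pair {x, 35−x}: {10,25}, {11,24}, {12,23}, …, giving 8 two-element pairs and 2 integers whose partner 35−x falls outside [8,25].
By pigeonhole, treating each of those 10 groups as a pigeonhole, one can pick one integer per group — 10 integers — with no two summing to 35.
The 11th integer lands in an occupied pair, forcing a sum of 35.

11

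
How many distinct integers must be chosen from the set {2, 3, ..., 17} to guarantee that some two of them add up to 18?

Two chosen integers sum to 18 exactly when both halves of some pair {x, 18−x} with 2 ≤ x ≤ 18−x ≤ 16 are chosen — 7 such pairs.
The remaining 2 elements (those with no distinct partner in range) can never complete a 18-sum, so the worst case takes all of them and one from each pair: 2 + 7 = 9.
By pigeonhole, the 10th integer has to be the second member of some pair, so 9 + 1 = 10.

10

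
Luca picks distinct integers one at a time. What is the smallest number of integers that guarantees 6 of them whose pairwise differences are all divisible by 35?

Integers whose pairwise differences are multiples of 35 are exactly those sharing a remainder mod 35. Pigeonhole: the 35 residue classes mod 35 are the pigeonholes.
With 175 integers one could put 5 in each residue class and have no class reach 6.
The 176th integer pushes some class to 6, so 35·5 + 1 = 176.

176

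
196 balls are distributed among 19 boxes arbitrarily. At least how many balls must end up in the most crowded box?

By pigeonhole, the 19 boxes are the holes and the 196 balls are the pigeons.
If every box held at most 10 balls, the total would be at most 19 × 10 = 190, which is less than 196.
So some box holds at least ⌈196/19⌉ = 11 balls.

11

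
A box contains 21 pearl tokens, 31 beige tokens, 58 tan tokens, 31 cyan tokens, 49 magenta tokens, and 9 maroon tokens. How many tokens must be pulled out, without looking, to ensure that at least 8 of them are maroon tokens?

198

In the worst case for collecting maroon tokens, every non-maroon token comes out first.
There are 21 + 31 + 58 + 31 + 49 = 190 non-maroon tokens altogether.
After those, each further token must be maroon, so 190 + 8 = 198 draws guarantee 8 maroon tokens.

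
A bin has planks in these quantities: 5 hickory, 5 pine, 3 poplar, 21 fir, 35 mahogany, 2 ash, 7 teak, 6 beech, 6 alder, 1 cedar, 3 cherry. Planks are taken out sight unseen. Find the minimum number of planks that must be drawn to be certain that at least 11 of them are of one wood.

59

An adversary could hand out at most 10 planks per wood (9 woods run out sooner): 5 + 5 + 3 + 10 + 10 + 2 + 7 + 6 + 6 + 1 + 3 = 58 planks and still no wood has 11.
By pigeonhole, one more plank lands in a wood already at 10, so 59 draws are enough and 58 are not.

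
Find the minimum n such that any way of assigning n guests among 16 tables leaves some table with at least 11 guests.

With 160 guests one could put exactly 10 in each of the 16 tables, and no table would reach 11.
By the pigeonhole principle, one more guest must land in a table that already has 10, giving it 11.
So 16 × 10 + 1 = 161 guests are required.

161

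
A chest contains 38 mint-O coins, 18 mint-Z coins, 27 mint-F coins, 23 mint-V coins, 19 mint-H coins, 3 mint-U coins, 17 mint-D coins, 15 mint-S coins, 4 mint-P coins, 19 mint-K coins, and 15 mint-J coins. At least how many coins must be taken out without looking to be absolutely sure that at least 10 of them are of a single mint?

By the pigeonhole principle, put each drawn coin into a box by mint. The largest draw with every box below 10 takes min(count, 9) from each mint; mints with fewer than 9 contribute all they have.
Σ min(cᵢ, 9) = 9 + 9 + 9 + 9 + 9 + 3 + 9 + 9 + 4 + 9 + 9 = 88.
Draw number 88 + 1 = 89 must push one box to 10.

89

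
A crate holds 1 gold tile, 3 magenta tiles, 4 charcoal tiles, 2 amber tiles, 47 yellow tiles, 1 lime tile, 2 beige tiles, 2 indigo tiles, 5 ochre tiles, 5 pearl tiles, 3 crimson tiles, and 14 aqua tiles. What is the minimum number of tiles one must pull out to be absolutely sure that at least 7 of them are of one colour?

41

An adversary could hand out at most 6 tiles per colour (10 colours run out sooner): 1 + 3 + 4 + 2 + 6 + 1 + 2 + 2 + 5 + 5 + 3 + 6 = 40 tiles and still no colour has 7.
By pigeonhole, one more tile lands in a colour already at 6, so 41 draws are enough and 40 are not.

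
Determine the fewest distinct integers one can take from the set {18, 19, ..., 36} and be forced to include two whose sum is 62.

15

Group the elements by complementary pair {x, 62−x}: {26,36}, {27,35}, {28,34}, …, giving 5 two-element pairs, the single value 31 (it cannot pair with itself since the integers are distinct), and 8 integers whose partner 62−x falls outside [18,36].
Treating each of those 14 groups as a pigeonhole, one can pick one integer per group — 14 integers — with no two summing to 62.
The 15th integer lands in an occupied pair, forcing a sum of 62.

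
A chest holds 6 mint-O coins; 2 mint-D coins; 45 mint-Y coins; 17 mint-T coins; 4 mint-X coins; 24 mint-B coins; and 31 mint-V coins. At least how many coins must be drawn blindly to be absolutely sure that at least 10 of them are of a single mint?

The 7 mints are the holes; the coins drawn are the pigeons.
To avoid 10 of any one mint, the worst case takes at most 9 of each mint, or every coin of a mint that has fewer than 9.
That gives 6 + 2 + 9 + 9 + 4 + 9 + 9 = 48 coins with no mint reaching 10.
The next coin forces some mint to 10, so 48 + 1 = 49.

49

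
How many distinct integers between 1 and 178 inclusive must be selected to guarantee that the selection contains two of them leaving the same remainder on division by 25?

By the pigeonhole principle, the 25 residue classes mod 25 are the pigeonholes.
With 25 integers one could put 1 in each residue class and have no class reach 2.
The 26th integer pushes some class to 2, so 25·1 + 1 = 26.

26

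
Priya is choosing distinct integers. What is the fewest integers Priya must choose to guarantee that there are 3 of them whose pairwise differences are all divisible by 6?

Integers whose pairwise differences are multiples of 6 are exactly those sharing a remainder mod 6. The 6 residue classes mod 6 are the pigeonholes.
With 12 integers one could put 2 in each residue class and have no class reach 3.
The 13th integer pushes some class to 3, so 6·2 + 1 = 13.

13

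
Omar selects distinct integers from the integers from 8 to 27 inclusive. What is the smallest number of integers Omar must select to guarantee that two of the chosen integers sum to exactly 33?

A set avoiding the sum 33 can contain at most one of each pair {x, 33−x}, plus the 2 elements whose complement lies outside the range.
The integers 17, …, 27 (11 of them) are such a set: any two sum to at least 17+18 = 35 > 33.
By pigeonhole, any 12th integer completes one of the 9 pairs, so 12 choices force a sum of 33.

12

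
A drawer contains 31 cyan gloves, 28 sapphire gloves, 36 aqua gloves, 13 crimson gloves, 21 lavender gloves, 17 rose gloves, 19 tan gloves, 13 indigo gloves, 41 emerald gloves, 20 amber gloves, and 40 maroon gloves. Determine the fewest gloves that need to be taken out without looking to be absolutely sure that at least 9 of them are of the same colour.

By pigeonhole, the 11 colours are the holes; the gloves drawn are the pigeons.
To avoid 9 of any one colour, the worst case takes at most 8 of each colour.
That gives 8 + 8 + 8 + 8 + 8 + 8 + 8 + 8 + 8 + 8 + 8 = 88 gloves with no colour reaching 9.
The next glove forces some colour to 9, so 88 + 1 = 89.

89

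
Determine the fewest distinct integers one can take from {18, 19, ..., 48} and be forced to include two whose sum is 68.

Group the elements by complementary pair {x, 68−x}: {20,48}, {21,47}, {22,46}, …, giving 14 two-element pairs, the single value 34 (it cannot pair with itself since the integers are distinct), and 2 integers whose partner 68−x falls outside [18,48].
Treating each of those 17 groups as a pigeonhole, one can pick one integer per group — 17 integers — with no two summing to 68.
The 18th integer lands in an occupied pair, forcing a sum of 68.

18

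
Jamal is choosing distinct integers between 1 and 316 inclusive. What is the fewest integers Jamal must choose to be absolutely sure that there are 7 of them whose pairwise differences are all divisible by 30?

Integers whose pairwise differences are multiples of 30 are exactly those sharing a remainder mod 30. By pigeonhole, the 30 residue classes mod 30 are the pigeonholes.
With 180 integers one could put 6 in each residue class and have no class reach 7.
The 181st integer pushes some class to 7, so 30·6 + 1 = 181.

181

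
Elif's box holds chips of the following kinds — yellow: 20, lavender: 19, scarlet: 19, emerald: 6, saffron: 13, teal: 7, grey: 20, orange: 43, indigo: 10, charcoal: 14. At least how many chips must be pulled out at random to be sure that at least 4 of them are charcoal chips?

161

In the worst case for collecting charcoal chips, every non-charcoal chip comes out first.
There are 20 + 19 + 19 + 6 + 13 + 7 + 20 + 43 + 10 = 157 non-charcoal chips altogether.
After those, each further chip must be charcoal, so 157 + 4 = 161 draws guarantee 4 charcoal chips.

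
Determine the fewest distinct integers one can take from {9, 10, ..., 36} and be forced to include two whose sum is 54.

20

Two chosen integers sum to 54 exactly when both halves of some pair {x, 54−x} with 18 ≤ x ≤ 54−x ≤ 36 are chosen — 9 such pairs.
The remaining 10 elements (those with no distinct partner in range) can never complete a 54-sum, so the worst case takes all of them and one from each pair: 10 + 9 = 19.
By the pigeonhole principle, the 20th integer has to be the second member of some pair, so 19 + 1 = 20.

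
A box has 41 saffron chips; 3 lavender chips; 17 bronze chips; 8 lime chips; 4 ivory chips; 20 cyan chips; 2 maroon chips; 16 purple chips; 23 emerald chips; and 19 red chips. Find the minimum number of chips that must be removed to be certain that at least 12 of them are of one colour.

84

By the pigeonhole principle, put each drawn chip into a box by colour. The largest draw with every box below 12 takes min(count, 11) from each colour; colours with fewer than 11 contribute all they have.
Σ min(cᵢ, 11) = 11 + 3 + 11 + 8 + 4 + 11 + 2 + 11 + 11 + 11 = 83.
Draw number 83 + 1 = 84 must push one box to 12.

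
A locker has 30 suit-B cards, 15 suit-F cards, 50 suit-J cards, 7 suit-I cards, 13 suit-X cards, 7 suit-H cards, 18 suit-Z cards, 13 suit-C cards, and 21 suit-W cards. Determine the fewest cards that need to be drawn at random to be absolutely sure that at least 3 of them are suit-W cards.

156

In the worst case for collecting suit-W cards, every non-suit-W card comes out first.
There are 30 + 15 + 50 + 7 + 13 + 7 + 18 + 13 = 153 non-suit-W cards altogether.
After those, each further card must be suit-W, so 153 + 3 = 156 draws guarantee 3 suit-W cards.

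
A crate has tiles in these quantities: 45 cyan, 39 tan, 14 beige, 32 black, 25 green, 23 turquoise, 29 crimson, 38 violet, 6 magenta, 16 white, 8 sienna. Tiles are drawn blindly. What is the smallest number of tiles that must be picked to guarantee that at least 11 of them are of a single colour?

By the pigeonhole principle, the 11 colours are the holes; the tiles drawn are the pigeons.
To avoid 11 of any one colour, the worst case takes at most 10 of each colour, or every tile of a colour that has fewer than 10.
That gives 10 + 10 + 10 + 10 + 10 + 10 + 10 + 10 + 6 + 10 + 8 = 104 tiles with no colour reaching 11.
The next tile forces some colour to 11, so 104 + 1 = 105.

105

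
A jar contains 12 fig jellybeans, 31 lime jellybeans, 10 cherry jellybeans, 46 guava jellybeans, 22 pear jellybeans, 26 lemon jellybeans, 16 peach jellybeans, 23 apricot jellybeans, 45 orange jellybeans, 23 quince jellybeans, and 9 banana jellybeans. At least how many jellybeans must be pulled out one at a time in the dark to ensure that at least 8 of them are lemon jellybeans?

245

In the worst case for collecting lemon jellybeans, every non-lemon jellybean comes out first.
There are 12 + 31 + 10 + 46 + 22 + 16 + 23 + 45 + 23 + 9 = 237 non-lemon jellybeans altogether.
After those, each further jellybean must be lemon, so 237 + 8 = 245 draws guarantee 8 lemon jellybeans.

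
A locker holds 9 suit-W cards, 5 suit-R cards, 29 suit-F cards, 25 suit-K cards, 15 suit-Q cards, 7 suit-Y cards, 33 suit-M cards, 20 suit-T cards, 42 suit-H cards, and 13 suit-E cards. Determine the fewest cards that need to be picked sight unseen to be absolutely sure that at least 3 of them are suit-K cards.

176

In the worst case for collecting suit-K cards, every non-suit-K card comes out first.
There are 9 + 5 + 29 + 15 + 7 + 33 + 20 + 42 + 13 = 173 non-suit-K cards altogether.
After those, each further card must be suit-K, so 173 + 3 = 176 draws guarantee 3 suit-K cards.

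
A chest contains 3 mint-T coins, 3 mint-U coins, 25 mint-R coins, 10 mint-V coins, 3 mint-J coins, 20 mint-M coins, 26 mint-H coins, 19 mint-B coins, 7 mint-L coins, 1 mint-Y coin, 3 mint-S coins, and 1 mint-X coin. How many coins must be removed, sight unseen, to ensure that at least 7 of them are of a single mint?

By the pigeonhole principle, the 12 mints are the holes; the coins drawn are the pigeons.
To avoid 7 of any one mint, the worst case takes at most 6 of each mint, or every coin of a mint that has fewer than 6.
That gives 3 + 3 + 6 + 6 + 3 + 6 + 6 + 6 + 6 + 1 + 3 + 1 = 50 coins with no mint reaching 7.
The next coin forces some mint to 7, so 50 + 1 = 51.

51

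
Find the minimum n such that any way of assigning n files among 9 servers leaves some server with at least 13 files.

With 108 files one could put exactly 12 in each of the 9 servers, and no server would reach 13.
By pigeonhole, one more file must land in a server that already has 12, giving it 13.
So 9 × 12 + 1 = 109 files are required.

109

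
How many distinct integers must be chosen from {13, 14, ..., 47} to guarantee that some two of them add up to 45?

Two chosen integers sum to 45 exactly when both halves of some pair {x, 45−x} with 13 ≤ x ≤ 45−x ≤ 32 are chosen — 10 such pairs.
The remaining 15 elements (those with no distinct partner in range) can never complete a 45-sum, so the worst case takes all of them and one from each pair: 15 + 10 = 25.
The 26th integer has to be the second member of some pair, so 25 + 1 = 26.

26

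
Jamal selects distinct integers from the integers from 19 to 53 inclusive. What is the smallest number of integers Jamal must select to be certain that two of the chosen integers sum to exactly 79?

Two chosen integers sum to 79 exactly when both halves of some pair {x, 79−x} with 26 ≤ x ≤ 79−x ≤ 53 are chosen — 14 such pairs.
The remaining 7 elements (those with no distinct partner in range) can never complete a 79-sum, so the worst case takes all of them and one from each pair: 7 + 14 = 21.
The 22nd integer has to be the second member of some pair, so 21 + 1 = 22.

22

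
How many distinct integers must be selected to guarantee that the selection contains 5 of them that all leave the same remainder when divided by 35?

141

By pigeonhole, the 35 residue classes mod 35 are the pigeonholes.
With 140 integers one could put 4 in each residue class and have no class reach 5.
The 141st integer pushes some class to 5, so 35·4 + 1 = 141.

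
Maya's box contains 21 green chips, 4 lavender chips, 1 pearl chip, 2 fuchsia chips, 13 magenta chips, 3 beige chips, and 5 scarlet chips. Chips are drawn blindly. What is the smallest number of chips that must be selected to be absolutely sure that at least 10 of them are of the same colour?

Put each drawn chip into a box by colour. The largest draw with every box below 10 takes min(count, 9) from each colour; colours with fewer than 9 contribute all they have.
Σ min(cᵢ, 9) = 9 + 4 + 1 + 2 + 9 + 3 + 5 = 33.
Draw number 33 + 1 = 34 must push one box to 10.

34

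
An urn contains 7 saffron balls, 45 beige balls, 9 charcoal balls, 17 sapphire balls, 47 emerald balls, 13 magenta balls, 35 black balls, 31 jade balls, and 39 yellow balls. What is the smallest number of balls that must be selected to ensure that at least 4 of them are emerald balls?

In the worst case for collecting emerald balls, every non-emerald ball comes out first.
There are 7 + 45 + 9 + 17 + 13 + 35 + 31 + 39 = 196 non-emerald balls altogether.
After those, each further ball must be emerald, so 196 + 4 = 200 draws guarantee 4 emerald balls.

200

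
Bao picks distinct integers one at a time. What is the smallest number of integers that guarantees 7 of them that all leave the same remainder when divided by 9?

55

Pigeonhole: the 9 residue classes mod 9 are the pigeonholes.
With 54 integers one could put 6 in each residue class and have no class reach 7.
The 55th integer pushes some class to 7, so 9·6 + 1 = 55.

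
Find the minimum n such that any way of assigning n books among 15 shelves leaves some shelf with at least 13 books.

With 180 books one could put exactly 12 in each of the 15 shelves, and no shelf would reach 13.
One more book must land in a shelf that already has 12, giving it 13.
So 15 × 12 + 1 = 181 books are required.

181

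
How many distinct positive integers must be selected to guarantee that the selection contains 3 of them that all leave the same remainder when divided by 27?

55

By pigeonhole, the 27 residue classes mod 27 are the pigeonholes.
With 54 integers one could put 2 in each residue class and have no class reach 3.
The 55th integer pushes some class to 3, so 27·2 + 1 = 55.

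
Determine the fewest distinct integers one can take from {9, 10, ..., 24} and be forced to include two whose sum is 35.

Group the elements by complementary pair {x, 35−x}: {11,24}, {12,23}, {13,22}, …, giving 7 two-element pairs and 2 integers whose partner 35−x falls outside [9,24].
Treating each of those 9 groups as a pigeonhole, one can pick one integer per group — 9 integers — with no two summing to 35.
The 10th integer lands in an occupied pair, forcing a sum of 35.

10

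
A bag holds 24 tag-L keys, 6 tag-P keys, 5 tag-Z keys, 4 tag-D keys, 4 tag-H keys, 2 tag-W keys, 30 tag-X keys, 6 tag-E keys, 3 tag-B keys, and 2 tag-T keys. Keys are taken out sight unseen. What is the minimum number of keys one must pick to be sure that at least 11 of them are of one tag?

Put each drawn key into a box by tag. The largest draw with every box below 11 takes min(count, 10) from each tag; tags with fewer than 10 contribute all they have.
Σ min(cᵢ, 10) = 10 + 6 + 5 + 4 + 4 + 2 + 10 + 6 + 3 + 2 = 52.
Draw number 52 + 1 = 53 must push one box to 11.

53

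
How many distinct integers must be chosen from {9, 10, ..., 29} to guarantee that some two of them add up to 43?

Group the elements by complementary pair {x, 43−x}: {14,29}, {15,28}, {16,27}, …, giving 8 two-element pairs and 5 integers whose partner 43−x falls outside [9,29].
Treating each of those 13 groups as a pigeonhole, one can pick one integer per group — 13 integers — with no two summing to 43.
The 14th integer lands in an occupied pair, forcing a sum of 43.

14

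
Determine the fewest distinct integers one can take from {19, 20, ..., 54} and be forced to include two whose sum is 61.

Group the elements by complementary pair {x, 61−x}: {19,42}, {20,41}, {21,40}, …, giving 12 two-element pairs and 12 integers whose partner 61−x falls outside [19,54].
By the pigeonhole principle, treating each of those 24 groups as a pigeonhole, one can pick one integer per group — 24 integers — with no two summing to 61.
The 25th integer lands in an occupied pair, forcing a sum of 61.

25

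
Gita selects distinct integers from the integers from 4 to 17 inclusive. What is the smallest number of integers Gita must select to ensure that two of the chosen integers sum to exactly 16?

A set avoiding the sum 16 can contain at most one of each pair {x, 16−x}, plus the 6 elements whose complement lies outside the range or equal to its own complement.
The integers 8, …, 17 (10 of them) are such a set: any two sum to at least 8+9 = 17 > 16.
By the pigeonhole principle, any 11th integer completes one of the 4 pairs, so 11 choices force a sum of 16.

11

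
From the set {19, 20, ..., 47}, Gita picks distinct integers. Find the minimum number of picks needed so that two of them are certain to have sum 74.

20

A set avoiding the sum 74 can contain at most one of each pair {x, 74−x}, plus the 9 elements whose complement lies outside the range or equal to its own complement.
The integers 19, …, 37 (19 of them) are such a set: any two sum to at least 19+20 = 39 and at most 36+37 = 73 < 74.
Pigeonhole: any 20th integer completes one of the 10 pairs, so 20 choices force a sum of 74.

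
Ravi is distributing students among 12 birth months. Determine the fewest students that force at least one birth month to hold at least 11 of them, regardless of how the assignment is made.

121

With 120 students one could put exactly 10 in each of the 12 birth months, and no birth month would reach 11.
By the pigeonhole principle, one more student must land in a birth month that already has 10, giving it 11.
So 12 × 10 + 1 = 121 students are required.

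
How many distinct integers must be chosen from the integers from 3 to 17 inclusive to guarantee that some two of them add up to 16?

Two chosen integers sum to 16 exactly when both halves of some pair {x, 16−x} with 3 ≤ x ≤ 16−x ≤ 13 are chosen — 5 such pairs.
The remaining 5 elements (those with no distinct partner in range) can never complete a 16-sum, so the worst case takes all of them and one from each pair: 5 + 5 = 10.
By the pigeonhole principle, the 11th integer has to be the second member of some pair, so 10 + 1 = 11.

11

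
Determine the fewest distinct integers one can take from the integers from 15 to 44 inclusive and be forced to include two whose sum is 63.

18

A set avoiding the sum 63 can contain at most one of each pair {x, 63−x}, plus the 4 elements whose complement lies outside the range.
The integers 15, …, 31 (17 of them) are such a set: any two sum to at least 15+16 = 31 and at most 30+31 = 61 < 63.
By the pigeonhole principle, any 18th integer completes one of the 13 pairs, so 18 choices force a sum of 63.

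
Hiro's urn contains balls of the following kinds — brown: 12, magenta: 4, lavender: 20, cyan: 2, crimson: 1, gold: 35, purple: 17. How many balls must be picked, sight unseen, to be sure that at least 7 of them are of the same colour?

An adversary could hand out at most 6 balls per colour (magenta, cyan, crimson run out sooner): 6 + 4 + 6 + 2 + 1 + 6 + 6 = 31 balls and still no colour has 7.
One more ball lands in a colour already at 6, so 32 draws are enough and 31 are not.

32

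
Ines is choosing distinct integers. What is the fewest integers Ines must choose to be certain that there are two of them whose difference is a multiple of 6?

Integers whose pairwise differences are multiples of 6 are exactly those sharing a remainder mod 6. The 6 residue classes mod 6 are the pigeonholes.
With 6 integers one could put 1 in each residue class and have no class reach 2.
The 7th integer pushes some class to 2, so 6·1 + 1 = 7.

7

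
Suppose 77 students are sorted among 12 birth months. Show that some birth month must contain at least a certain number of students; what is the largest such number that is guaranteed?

7

The 12 birth months are the holes and the 77 students are the pigeons.
If every birth month held at most 6 students, the total would be at most 12 × 6 = 72, which is less than 77.
So some birth month holds at least ⌈77/12⌉ = 7 students.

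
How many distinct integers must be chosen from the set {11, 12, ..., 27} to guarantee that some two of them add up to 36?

11

Two chosen integers sum to 36 exactly when both halves of some pair {x, 36−x} with 11 ≤ x ≤ 36−x ≤ 25 are chosen — 7 such pairs.
The remaining 3 elements (those with no distinct partner in range) can never complete a 36-sum, so the worst case takes all of them and one from each pair: 3 + 7 = 10.
By the pigeonhole principle, the 11th integer has to be the second member of some pair, so 10 + 1 = 11.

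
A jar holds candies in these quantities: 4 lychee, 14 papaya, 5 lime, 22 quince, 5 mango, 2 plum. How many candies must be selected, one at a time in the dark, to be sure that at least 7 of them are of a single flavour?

29

Pigeonhole: put each drawn candy into a box by flavour. The largest draw with every box below 7 takes min(count, 6) from each flavour; flavours with fewer than 6 contribute all they have.
Σ min(cᵢ, 6) = 4 + 6 + 5 + 6 + 5 + 2 = 28.
Draw number 28 + 1 = 29 must push one box to 7.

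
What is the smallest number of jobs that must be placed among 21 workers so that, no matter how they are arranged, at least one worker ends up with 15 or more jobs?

295

With 294 jobs one could put exactly 14 in each of the 21 workers, and no worker would reach 15.
Pigeonhole: one more job must land in a worker that already has 14, giving it 15.
So 21 × 14 + 1 = 295 jobs are required.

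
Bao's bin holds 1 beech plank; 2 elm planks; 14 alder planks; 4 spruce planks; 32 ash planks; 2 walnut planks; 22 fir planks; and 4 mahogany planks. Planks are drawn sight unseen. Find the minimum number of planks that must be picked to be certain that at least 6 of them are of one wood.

29

An adversary could hand out at most 5 planks per wood (5 woods run out sooner): 1 + 2 + 5 + 4 + 5 + 2 + 5 + 4 = 28 planks and still no wood has 6.
By pigeonhole, one more plank lands in a wood already at 5, so 29 draws are enough and 28 are not.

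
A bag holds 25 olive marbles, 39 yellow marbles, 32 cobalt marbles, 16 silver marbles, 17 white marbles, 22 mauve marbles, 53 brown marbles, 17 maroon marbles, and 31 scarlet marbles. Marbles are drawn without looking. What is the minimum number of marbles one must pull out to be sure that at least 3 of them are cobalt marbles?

In the worst case for collecting cobalt marbles, every non-cobalt marble comes out first.
There are 25 + 39 + 16 + 17 + 22 + 53 + 17 + 31 = 220 non-cobalt marbles altogether.
After those, each further marble must be cobalt, so 220 + 3 = 223 draws guarantee 3 cobalt marbles.

223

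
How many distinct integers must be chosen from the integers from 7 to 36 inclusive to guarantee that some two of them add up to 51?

Group the elements by complementary pair {x, 51−x}: {15,36}, {16,35}, {17,34}, …, giving 11 two-element pairs and 8 integers whose partner 51−x falls outside [7,36].
By the pigeonhole principle, treating each of those 19 groups as a pigeonhole, one can pick one integer per group — 19 integers — with no two summing to 51.
The 20th integer lands in an occupied pair, forcing a sum of 51.

20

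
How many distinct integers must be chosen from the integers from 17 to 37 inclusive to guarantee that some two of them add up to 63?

16

Group the elements by complementary pair {x, 63−x}: {26,37}, {27,36}, {28,35}, …, giving 6 two-element pairs and 9 integers whose partner 63−x falls outside [17,37].
By the pigeonhole principle, treating each of those 15 groups as a pigeonhole, one can pick one integer per group — 15 integers — with no two summing to 63.
The 16th integer lands in an occupied pair, forcing a sum of 63.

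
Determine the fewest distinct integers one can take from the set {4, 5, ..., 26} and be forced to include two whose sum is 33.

Group the elements by complementary pair {x, 33−x}: {7,26}, {8,25}, {9,24}, …, giving 10 two-element pairs and 3 integers whose partner 33−x falls outside [4,26].
By pigeonhole, treating each of those 13 groups as a pigeonhole, one can pick one integer per group — 13 integers — with no two summing to 33.
The 14th integer lands in an occupied pair, forcing a sum of 33.

14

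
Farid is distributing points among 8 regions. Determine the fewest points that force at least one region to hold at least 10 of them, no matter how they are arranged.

With 72 points one could put exactly 9 in each of the 8 regions, and no region would reach 10.
One more point must land in a region that already has 9, giving it 10.
So 8 × 9 + 1 = 73 points are required.

73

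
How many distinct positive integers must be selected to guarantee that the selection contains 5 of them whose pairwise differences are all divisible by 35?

141

Integers whose pairwise differences are multiples of 35 are exactly those sharing a remainder mod 35. The 35 residue classes mod 35 are the pigeonholes.
With 140 integers one could put 4 in each residue class and have no class reach 5.
The 141st integer pushes some class to 5, so 35·4 + 1 = 141.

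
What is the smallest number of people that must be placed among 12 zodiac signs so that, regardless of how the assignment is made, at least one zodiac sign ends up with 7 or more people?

73

With 72 people one could put exactly 6 in each of the 12 zodiac signs, and no zodiac sign would reach 7.
Pigeonhole: one more person must land in a zodiac sign that already has 6, giving it 7.
So 12 × 6 + 1 = 73 people are required.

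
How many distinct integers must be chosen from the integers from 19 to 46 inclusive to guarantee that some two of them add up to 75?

20

A set avoiding the sum 75 can contain at most one of each pair {x, 75−x}, plus the 10 elements whose complement lies outside the range.
The integers 19, …, 37 (19 of them) are such a set: any two sum to at least 19+20 = 39 and at most 36+37 = 73 < 75.
By pigeonhole, any 20th integer completes one of the 9 pairs, so 20 choices force a sum of 75.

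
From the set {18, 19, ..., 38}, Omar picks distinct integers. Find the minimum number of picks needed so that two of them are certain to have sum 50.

15

Group the elements by complementary pair {x, 50−x}: {18,32}, {19,31}, {20,30}, …, giving 7 two-element pairs, the single value 25 (it cannot pair with itself since the integers are distinct), and 6 integers whose partner 50−x falls outside [18,38].
By pigeonhole, treating each of those 14 groups as a pigeonhole, one can pick one integer per group — 14 integers — with no two summing to 50.
The 15th integer lands in an occupied pair, forcing a sum of 50.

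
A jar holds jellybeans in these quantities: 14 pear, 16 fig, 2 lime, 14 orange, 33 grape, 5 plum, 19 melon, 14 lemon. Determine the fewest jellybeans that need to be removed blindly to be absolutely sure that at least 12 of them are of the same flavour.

An adversary could hand out at most 11 jellybeans per flavour (lime, plum run out sooner): 11 + 11 + 2 + 11 + 11 + 5 + 11 + 11 = 73 jellybeans and still no flavour has 12.
Pigeonhole: one more jellybean lands in a flavour already at 11, so 74 draws are enough and 73 are not.

74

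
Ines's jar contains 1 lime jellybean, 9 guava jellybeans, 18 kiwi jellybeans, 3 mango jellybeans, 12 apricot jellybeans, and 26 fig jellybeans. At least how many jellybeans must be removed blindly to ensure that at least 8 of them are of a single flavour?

The 6 flavours are the holes; the jellybeans drawn are the pigeons.
To avoid 8 of any one flavour, the worst case takes at most 7 of each flavour, or every jellybean of a flavour that has fewer than 7.
That gives 1 + 7 + 7 + 3 + 7 + 7 = 32 jellybeans with no flavour reaching 8.
The next jellybean forces some flavour to 8, so 32 + 1 = 33.

33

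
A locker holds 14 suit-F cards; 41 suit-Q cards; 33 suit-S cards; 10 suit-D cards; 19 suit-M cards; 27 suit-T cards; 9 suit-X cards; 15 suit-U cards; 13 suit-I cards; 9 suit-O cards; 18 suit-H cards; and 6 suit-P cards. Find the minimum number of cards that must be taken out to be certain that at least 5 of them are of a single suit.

The 12 suits are the holes; the cards drawn are the pigeons.
To avoid 5 of any one suit, the worst case takes at most 4 of each suit.
That gives 4 + 4 + 4 + 4 + 4 + 4 + 4 + 4 + 4 + 4 + 4 + 4 = 48 cards with no suit reaching 5.
The next card forces some suit to 5, so 48 + 1 = 49.

49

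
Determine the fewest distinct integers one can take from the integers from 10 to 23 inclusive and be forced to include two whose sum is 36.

10

A set avoiding the sum 36 can contain at most one of each pair {x, 36−x}, plus the 4 elements whose complement lies outside the range or equal to its own complement.
The integers 10, …, 18 (9 of them) are such a set: any two sum to at least 10+11 = 21 and at most 17+18 = 35 < 36.
Pigeonhole: any 10th integer completes one of the 5 pairs, so 10 choices force a sum of 36.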